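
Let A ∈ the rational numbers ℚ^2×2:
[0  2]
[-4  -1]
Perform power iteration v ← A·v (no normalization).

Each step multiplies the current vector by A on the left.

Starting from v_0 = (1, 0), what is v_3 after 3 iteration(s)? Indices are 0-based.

v_0 = (1, 0).
v_1 = A·v_0 = (0, -4).
v_2 = A·v_1 = (-8, 4).
v_3 = A·v_2 = (8, 28).

v_3 = (8, 28)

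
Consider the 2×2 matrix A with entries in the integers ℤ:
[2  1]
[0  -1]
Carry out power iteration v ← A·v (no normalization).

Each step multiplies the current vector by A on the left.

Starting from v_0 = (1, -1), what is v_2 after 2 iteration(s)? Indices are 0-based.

v_0 = (1, -1).
v_1 = A·v_0 = (1, 1).
v_2 = A·v_1 = (3, -1).

v_2 = (3, -1)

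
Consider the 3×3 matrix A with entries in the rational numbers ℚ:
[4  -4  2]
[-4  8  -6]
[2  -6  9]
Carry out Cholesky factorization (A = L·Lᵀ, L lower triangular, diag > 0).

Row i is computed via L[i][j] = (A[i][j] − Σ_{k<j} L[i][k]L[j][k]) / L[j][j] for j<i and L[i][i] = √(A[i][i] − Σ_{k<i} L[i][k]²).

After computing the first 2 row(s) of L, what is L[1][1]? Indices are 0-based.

L[1][1] = 2

Step 1: L[0][0] = √(4) = 2.
  L[1][0] = (-4) / L[0][0] = -2.
Step 2: L[1][1] = √(4) = 2.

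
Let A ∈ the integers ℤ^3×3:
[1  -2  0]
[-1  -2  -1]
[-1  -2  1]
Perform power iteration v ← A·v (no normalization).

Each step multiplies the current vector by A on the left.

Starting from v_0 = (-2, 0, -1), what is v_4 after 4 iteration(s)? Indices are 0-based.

v_0 = (-2, 0, -1).
v_1 = A·v_0 = (-2, 3, 1).
v_2 = A·v_1 = (-8, -5, -3).
v_3 = A·v_2 = (2, 21, 15).
v_4 = A·v_3 = (-40, -59, -29).

v_4 = (-40, -59, -29)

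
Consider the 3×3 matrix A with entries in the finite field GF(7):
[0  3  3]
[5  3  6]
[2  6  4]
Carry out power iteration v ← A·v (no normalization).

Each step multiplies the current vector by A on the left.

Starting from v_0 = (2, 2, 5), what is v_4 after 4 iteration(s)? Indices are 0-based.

v_4 = (3, 1, 6)

v_0 = (2, 2, 5).
v_1 = A·v_0 = (0, 4, 1).
v_2 = A·v_1 = (1, 4, 0).
v_3 = A·v_2 = (5, 3, 5).
v_4 = A·v_3 = (3, 1, 6).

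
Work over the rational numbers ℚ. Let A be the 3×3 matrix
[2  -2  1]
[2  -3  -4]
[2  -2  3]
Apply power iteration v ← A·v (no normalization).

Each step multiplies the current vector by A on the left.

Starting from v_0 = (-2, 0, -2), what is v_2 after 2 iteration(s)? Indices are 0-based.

v_0 = (-2, 0, -2).
v_1 = A·v_0 = (-6, 4, -10).
v_2 = A·v_1 = (-30, 16, -50).

v_2 = (-30, 16, -50)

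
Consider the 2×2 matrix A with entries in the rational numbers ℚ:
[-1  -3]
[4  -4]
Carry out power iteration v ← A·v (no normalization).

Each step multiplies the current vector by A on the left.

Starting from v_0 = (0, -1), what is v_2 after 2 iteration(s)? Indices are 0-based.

v_2 = (-15, -4)

v_0 = (0, -1).
v_1 = A·v_0 = (3, 4).
v_2 = A·v_1 = (-15, -4).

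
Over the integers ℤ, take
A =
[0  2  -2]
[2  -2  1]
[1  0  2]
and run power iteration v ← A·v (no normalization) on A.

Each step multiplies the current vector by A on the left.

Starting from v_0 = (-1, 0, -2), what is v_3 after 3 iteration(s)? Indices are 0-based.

v_0 = (-1, 0, -2).
v_1 = A·v_0 = (4, -4, -5).
v_2 = A·v_1 = (2, 11, -6).
v_3 = A·v_2 = (34, -24, -10).

v_3 = (34, -24, -10)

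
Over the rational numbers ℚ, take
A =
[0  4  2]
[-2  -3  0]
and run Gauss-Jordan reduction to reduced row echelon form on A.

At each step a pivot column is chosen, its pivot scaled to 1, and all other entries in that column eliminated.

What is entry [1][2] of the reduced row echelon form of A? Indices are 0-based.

pivot(0,0): swap R0↔R1
pivot(0,0)=-2: scale R0 → (1, 3/2, 0)
pivot(1,1)=4: scale R1 → (0, 1, 1/2)
  clear (0,1): R0 −= (3/2)R1 → (1, 0, -3/4)

M[1][2] = 1/2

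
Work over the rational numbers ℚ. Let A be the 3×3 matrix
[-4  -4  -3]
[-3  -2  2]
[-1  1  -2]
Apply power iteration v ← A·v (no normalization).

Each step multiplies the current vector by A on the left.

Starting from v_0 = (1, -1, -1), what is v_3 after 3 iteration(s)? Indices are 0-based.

v_0 = (1, -1, -1).
v_1 = A·v_0 = (3, -3, 0).
v_2 = A·v_1 = (0, -3, -6).
v_3 = A·v_2 = (30, -6, 9).

v_3 = (30, -6, 9)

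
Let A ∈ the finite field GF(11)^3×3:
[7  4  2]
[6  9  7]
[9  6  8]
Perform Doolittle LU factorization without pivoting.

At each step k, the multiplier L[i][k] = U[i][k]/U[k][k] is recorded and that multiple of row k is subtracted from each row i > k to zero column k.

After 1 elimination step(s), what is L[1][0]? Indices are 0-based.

[col 0] pivot 7
  R1 -= 4*R0 → (0, 4, 10)  (L[1][0] := 4)
  R2 -= 6*R0 → (0, 4, 7)  (L[2][0] := 6)

L[1][0] = 4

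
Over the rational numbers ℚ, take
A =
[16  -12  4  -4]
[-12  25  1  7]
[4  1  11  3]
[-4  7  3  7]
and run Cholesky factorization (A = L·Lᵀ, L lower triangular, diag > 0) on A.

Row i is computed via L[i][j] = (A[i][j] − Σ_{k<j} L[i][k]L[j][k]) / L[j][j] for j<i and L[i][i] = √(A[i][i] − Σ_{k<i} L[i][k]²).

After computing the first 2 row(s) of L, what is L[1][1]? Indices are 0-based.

L[1][1] = 4

Step 1: L[0][0] = √(16) = 4.
  L[1][0] = (-12) / L[0][0] = -3.
Step 2: L[1][1] = √(16) = 4.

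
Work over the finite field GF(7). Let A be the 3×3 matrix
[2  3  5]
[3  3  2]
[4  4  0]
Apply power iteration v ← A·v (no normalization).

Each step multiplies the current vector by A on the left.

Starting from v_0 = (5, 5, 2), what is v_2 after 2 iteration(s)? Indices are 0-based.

v_2 = (1, 0, 3)

v_0 = (5, 5, 2).
v_1 = A·v_0 = (0, 6, 5).
v_2 = A·v_1 = (1, 0, 3).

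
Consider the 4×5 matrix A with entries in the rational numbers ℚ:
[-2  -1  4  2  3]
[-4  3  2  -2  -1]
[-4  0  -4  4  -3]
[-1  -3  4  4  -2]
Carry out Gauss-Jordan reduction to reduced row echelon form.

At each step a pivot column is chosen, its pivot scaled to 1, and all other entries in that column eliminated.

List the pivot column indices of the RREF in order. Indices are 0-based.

step 1: normalize row 0 (÷-2) = (1, 1/2, -2, -1, -3/2)
  row 1: subtract -4×row0 = (0, 5, -6, -6, -7)
  row 2: subtract -4×row0 = (0, 2, -12, 0, -9)
  row 3: subtract -1×row0 = (0, -5/2, 2, 3, -7/2)
step 2: normalize row 1 (÷5) = (0, 1, -6/5, -6/5, -7/5)
  row 0: subtract 1/2×row1 = (1, 0, -7/5, -2/5, -4/5)
  row 2: subtract 2×row1 = (0, 0, -48/5, 12/5, -31/5)
  row 3: subtract -5/2×row1 = (0, 0, -1, 0, -7)
step 3: normalize row 2 (÷-48/5) = (0, 0, 1, -1/4, 31/48)
  row 0: subtract -7/5×row2 = (1, 0, 0, -3/4, 5/48)
  row 1: subtract -6/5×row2 = (0, 1, 0, -3/2, -5/8)
  row 3: subtract -1×row2 = (0, 0, 0, -1/4, -305/48)
step 4: normalize row 3 (÷-1/4) = (0, 0, 0, 1, 305/12)
  row 0: subtract -3/4×row3 = (1, 0, 0, 0, 115/6)
  row 1: subtract -3/2×row3 = (0, 1, 0, 0, 75/2)
  row 2: subtract -1/4×row3 = (0, 0, 1, 0, 7)

pivot columns: 0, 1, 2, 3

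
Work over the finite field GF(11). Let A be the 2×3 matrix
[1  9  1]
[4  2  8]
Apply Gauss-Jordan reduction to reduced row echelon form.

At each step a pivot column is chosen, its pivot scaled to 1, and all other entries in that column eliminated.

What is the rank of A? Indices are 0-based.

rank = 2

pivot(0,0)=1: scale R0 → (1, 9, 1)
  clear (1,0): R1 −= (4)R0 → (0, 10, 4)
pivot(1,1)=10: scale R1 → (0, 1, 7)
  clear (0,1): R0 −= (9)R1 → (1, 0, 4)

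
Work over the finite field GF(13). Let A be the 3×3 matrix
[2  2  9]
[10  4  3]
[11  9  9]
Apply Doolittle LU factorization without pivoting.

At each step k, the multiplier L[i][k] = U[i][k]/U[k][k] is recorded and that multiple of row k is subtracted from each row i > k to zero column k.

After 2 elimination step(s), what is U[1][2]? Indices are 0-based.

Step 1: pivot at (0,0) is 2.
  row1 ← row1 − (5)·row0  ⇒  L[1][0]=5, U row1=(0, 7, 10)
  row2 ← row2 − (12)·row0  ⇒  L[2][0]=12, U row2=(0, 11, 5)
Step 2: pivot at (1,1) is 7.
  row2 ← row2 − (9)·row1  ⇒  L[2][1]=9, U row2=(0, 0, 6)

U[1][2] = 10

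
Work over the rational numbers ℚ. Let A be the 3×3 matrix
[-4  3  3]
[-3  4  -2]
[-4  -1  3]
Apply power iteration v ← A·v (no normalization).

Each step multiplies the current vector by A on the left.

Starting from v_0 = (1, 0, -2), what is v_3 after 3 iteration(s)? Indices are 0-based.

v_3 = (137, 159, -79)

v_0 = (1, 0, -2).
v_1 = A·v_0 = (-10, 1, -10).
v_2 = A·v_1 = (13, 54, 9).
v_3 = A·v_2 = (137, 159, -79).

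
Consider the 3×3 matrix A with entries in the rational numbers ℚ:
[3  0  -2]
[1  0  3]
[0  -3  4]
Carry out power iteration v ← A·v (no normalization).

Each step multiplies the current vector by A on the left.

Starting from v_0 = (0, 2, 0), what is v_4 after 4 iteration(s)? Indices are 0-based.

v_4 = (336, -42, 12)

v_0 = (0, 2, 0).
v_1 = A·v_0 = (0, 0, -6).
v_2 = A·v_1 = (12, -18, -24).
v_3 = A·v_2 = (84, -60, -42).
v_4 = A·v_3 = (336, -42, 12).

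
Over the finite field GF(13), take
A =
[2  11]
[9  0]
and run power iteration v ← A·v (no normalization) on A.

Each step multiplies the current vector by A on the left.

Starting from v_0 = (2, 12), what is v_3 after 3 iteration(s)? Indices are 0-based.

v_3 = (0, 5)

v_0 = (2, 12).
v_1 = A·v_0 = (6, 5).
v_2 = A·v_1 = (2, 2).
v_3 = A·v_2 = (0, 5).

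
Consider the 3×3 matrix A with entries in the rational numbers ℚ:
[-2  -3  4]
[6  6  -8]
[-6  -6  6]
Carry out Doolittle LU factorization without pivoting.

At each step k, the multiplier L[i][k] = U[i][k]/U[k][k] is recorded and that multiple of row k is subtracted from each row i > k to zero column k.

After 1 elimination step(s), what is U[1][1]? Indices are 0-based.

[col 0] pivot -2
  R1 -= -3*R0 → (0, -3, 4)  (L[1][0] := -3)
  R2 -= 3*R0 → (0, 3, -6)  (L[2][0] := 3)

U[1][1] = -3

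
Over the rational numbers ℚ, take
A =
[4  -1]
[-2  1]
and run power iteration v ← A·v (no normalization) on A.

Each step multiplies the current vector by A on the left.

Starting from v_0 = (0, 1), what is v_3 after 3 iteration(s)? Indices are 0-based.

v_3 = (-23, 13)

v_0 = (0, 1).
v_1 = A·v_0 = (-1, 1).
v_2 = A·v_1 = (-5, 3).
v_3 = A·v_2 = (-23, 13).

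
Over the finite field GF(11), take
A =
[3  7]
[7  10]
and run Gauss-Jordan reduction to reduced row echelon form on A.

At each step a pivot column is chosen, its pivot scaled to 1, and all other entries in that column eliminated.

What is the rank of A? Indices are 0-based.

[1] R0 /= 3  ⇒  (1, 6)
     R1 -= 7·R0  ⇒  (0, 1)
[2] R1 /= 1  ⇒  (0, 1)
     R0 -= 6·R1  ⇒  (1, 0)

rank = 2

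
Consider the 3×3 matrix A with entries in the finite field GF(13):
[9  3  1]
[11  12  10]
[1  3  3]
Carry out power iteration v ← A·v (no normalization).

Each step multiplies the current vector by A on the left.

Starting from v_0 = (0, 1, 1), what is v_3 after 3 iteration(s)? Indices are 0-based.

v_0 = (0, 1, 1).
v_1 = A·v_0 = (4, 9, 6).
v_2 = A·v_1 = (4, 4, 10).
v_3 = A·v_2 = (6, 10, 7).

v_3 = (6, 10, 7)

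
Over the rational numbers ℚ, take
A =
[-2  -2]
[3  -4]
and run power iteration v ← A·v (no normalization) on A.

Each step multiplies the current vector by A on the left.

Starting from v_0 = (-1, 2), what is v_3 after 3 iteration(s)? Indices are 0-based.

v_3 = (-128, -74)

v_0 = (-1, 2).
v_1 = A·v_0 = (-2, -11).
v_2 = A·v_1 = (26, 38).
v_3 = A·v_2 = (-128, -74).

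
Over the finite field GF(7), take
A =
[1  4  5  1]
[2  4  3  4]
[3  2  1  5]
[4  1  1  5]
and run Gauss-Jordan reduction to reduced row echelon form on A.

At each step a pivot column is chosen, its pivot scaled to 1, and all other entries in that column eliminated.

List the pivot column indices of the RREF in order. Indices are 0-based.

pivot columns: 0, 1, 2, 3

pivot(0,0)=1: scale R0 → (1, 4, 5, 1)
  clear (1,0): R1 −= (2)R0 → (0, 3, 0, 2)
  clear (2,0): R2 −= (3)R0 → (0, 4, 0, 2)
  clear (3,0): R3 −= (4)R0 → (0, 6, 2, 1)
pivot(1,1)=3: scale R1 → (0, 1, 0, 3)
  clear (0,1): R0 −= (4)R1 → (1, 0, 5, 3)
  clear (2,1): R2 −= (4)R1 → (0, 0, 0, 4)
  clear (3,1): R3 −= (6)R1 → (0, 0, 2, 4)
pivot(2,2): swap R2↔R3
pivot(2,2)=2: scale R2 → (0, 0, 1, 2)
  clear (0,2): R0 −= (5)R2 → (1, 0, 0, 0)
pivot(3,3)=4: scale R3 → (0, 0, 0, 1)
  clear (1,3): R1 −= (3)R3 → (0, 1, 0, 0)
  clear (2,3): R2 −= (2)R3 → (0, 0, 1, 0)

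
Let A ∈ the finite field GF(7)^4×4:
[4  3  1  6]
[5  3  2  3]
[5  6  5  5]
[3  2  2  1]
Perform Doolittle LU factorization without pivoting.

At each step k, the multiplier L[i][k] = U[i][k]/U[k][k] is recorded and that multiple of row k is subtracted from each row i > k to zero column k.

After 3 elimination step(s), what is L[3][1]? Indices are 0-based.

L[3][1] = 5

k=0: U[0][0]=4
  eliminate (1,0): mult=3, new row 1: (0, 1, 6, 6); set L[1][0]=3
  eliminate (2,0): mult=3, new row 2: (0, 4, 2, 1); set L[2][0]=3
  eliminate (3,0): mult=6, new row 3: (0, 5, 3, 0); set L[3][0]=6
k=1: U[1][1]=1
  eliminate (2,1): mult=4, new row 2: (0, 0, 6, 5); set L[2][1]=4
  eliminate (3,1): mult=5, new row 3: (0, 0, 1, 5); set L[3][1]=5
k=2: U[2][2]=6
  eliminate (3,2): mult=6, new row 3: (0, 0, 0, 3); set L[3][2]=6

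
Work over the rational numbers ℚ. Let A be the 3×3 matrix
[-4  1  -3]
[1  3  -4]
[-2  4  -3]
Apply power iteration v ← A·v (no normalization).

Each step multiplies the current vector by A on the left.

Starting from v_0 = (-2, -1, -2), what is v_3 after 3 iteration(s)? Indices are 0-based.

v_3 = (362, 55, 222)

v_0 = (-2, -1, -2).
v_1 = A·v_0 = (13, 3, 6).
v_2 = A·v_1 = (-67, -2, -32).
v_3 = A·v_2 = (362, 55, 222).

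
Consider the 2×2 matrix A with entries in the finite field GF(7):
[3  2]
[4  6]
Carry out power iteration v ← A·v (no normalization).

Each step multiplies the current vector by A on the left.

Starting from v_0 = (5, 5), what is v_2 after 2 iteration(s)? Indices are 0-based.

v_2 = (0, 1)

v_0 = (5, 5).
v_1 = A·v_0 = (4, 1).
v_2 = A·v_1 = (0, 1).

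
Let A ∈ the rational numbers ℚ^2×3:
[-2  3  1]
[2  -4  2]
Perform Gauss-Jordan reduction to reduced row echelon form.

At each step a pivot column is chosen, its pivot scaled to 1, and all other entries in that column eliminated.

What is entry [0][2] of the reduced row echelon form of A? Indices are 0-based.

M[0][2] = -5

step 1: normalize row 0 (÷-2) = (1, -3/2, -1/2)
  row 1: subtract 2×row0 = (0, -1, 3)
step 2: normalize row 1 (÷-1) = (0, 1, -3)
  row 0: subtract -3/2×row1 = (1, 0, -5)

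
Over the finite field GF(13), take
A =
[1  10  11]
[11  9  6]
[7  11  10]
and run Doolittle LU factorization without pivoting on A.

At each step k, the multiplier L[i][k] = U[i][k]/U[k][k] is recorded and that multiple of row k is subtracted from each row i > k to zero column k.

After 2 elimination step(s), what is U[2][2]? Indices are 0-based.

U[2][2] = 7

Step 1: pivot at (0,0) is 1.
  row1 ← row1 − (11)·row0  ⇒  L[1][0]=11, U row1=(0, 3, 2)
  row2 ← row2 − (7)·row0  ⇒  L[2][0]=7, U row2=(0, 6, 11)
Step 2: pivot at (1,1) is 3.
  row2 ← row2 − (2)·row1  ⇒  L[2][1]=2, U row2=(0, 0, 7)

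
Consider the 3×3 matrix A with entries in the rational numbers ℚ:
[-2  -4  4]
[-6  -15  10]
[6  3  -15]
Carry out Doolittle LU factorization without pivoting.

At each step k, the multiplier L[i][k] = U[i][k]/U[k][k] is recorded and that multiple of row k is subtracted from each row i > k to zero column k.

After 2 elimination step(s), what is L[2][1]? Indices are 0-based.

L[2][1] = 3

k=0: U[0][0]=-2
  eliminate (1,0): mult=3, new row 1: (0, -3, -2); set L[1][0]=3
  eliminate (2,0): mult=-3, new row 2: (0, -9, -3); set L[2][0]=-3
k=1: U[1][1]=-3
  eliminate (2,1): mult=3, new row 2: (0, 0, 3); set L[2][1]=3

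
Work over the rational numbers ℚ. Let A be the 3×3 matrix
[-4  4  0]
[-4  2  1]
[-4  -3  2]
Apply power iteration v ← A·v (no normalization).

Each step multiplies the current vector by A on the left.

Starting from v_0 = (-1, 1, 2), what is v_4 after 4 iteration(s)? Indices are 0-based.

v_0 = (-1, 1, 2).
v_1 = A·v_0 = (8, 8, 5).
v_2 = A·v_1 = (0, -11, -46).
v_3 = A·v_2 = (-44, -68, -59).
v_4 = A·v_3 = (-96, -19, 262).

v_4 = (-96, -19, 262)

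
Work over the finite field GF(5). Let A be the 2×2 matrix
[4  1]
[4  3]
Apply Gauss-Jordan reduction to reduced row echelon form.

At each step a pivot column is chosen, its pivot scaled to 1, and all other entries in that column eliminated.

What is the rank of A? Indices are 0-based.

pivot(0,0)=4: scale R0 → (1, 4)
  clear (1,0): R1 −= (4)R0 → (0, 2)
pivot(1,1)=2: scale R1 → (0, 1)
  clear (0,1): R0 −= (4)R1 → (1, 0)

rank = 2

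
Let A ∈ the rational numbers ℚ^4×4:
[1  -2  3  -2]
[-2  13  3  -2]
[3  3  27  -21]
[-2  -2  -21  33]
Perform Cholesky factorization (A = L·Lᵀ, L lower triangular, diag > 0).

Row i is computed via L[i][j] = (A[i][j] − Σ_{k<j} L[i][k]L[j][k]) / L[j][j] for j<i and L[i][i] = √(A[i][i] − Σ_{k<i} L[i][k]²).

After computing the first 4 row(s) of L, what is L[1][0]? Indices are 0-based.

Step 1: L[0][0] = √(1) = 1.
  L[1][0] = (-2) / L[0][0] = -2.
Step 2: L[1][1] = √(9) = 3.
  L[2][0] = (3) / L[0][0] = 3.
  L[2][1] = (9) / L[1][1] = 3.
Step 3: L[2][2] = √(9) = 3.
  L[3][0] = (-2) / L[0][0] = -2.
  L[3][1] = (-6) / L[1][1] = -2.
  L[3][2] = (-9) / L[2][2] = -3.
Step 4: L[3][3] = √(16) = 4.

L[1][0] = -2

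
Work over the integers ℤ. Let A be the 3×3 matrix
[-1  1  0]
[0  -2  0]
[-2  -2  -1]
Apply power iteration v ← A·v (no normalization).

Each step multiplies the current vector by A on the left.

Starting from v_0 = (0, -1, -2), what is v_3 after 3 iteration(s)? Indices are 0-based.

v_0 = (0, -1, -2).
v_1 = A·v_0 = (-1, 2, 4).
v_2 = A·v_1 = (3, -4, -6).
v_3 = A·v_2 = (-7, 8, 8).

v_3 = (-7, 8, 8)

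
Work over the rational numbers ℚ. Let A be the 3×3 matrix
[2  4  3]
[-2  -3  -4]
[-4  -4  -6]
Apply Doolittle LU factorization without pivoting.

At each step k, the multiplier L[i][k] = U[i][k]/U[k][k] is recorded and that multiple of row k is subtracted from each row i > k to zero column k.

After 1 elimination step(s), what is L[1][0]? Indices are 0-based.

Step 1: pivot at (0,0) is 2.
  row1 ← row1 − (-1)·row0  ⇒  L[1][0]=-1, U row1=(0, 1, -1)
  row2 ← row2 − (-2)·row0  ⇒  L[2][0]=-2, U row2=(0, 4, 0)

L[1][0] = -1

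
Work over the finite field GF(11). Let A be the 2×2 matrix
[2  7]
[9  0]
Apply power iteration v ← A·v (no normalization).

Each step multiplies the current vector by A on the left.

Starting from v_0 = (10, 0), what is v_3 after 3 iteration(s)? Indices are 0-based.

v_0 = (10, 0).
v_1 = A·v_0 = (9, 2).
v_2 = A·v_1 = (10, 4).
v_3 = A·v_2 = (4, 2).

v_3 = (4, 2)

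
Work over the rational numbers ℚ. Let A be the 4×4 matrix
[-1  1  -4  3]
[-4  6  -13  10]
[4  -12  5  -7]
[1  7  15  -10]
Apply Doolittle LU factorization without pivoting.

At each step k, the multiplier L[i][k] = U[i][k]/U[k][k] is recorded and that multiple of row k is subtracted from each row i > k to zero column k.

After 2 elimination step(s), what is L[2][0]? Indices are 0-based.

k=0: U[0][0]=-1
  eliminate (1,0): mult=4, new row 1: (0, 2, 3, -2); set L[1][0]=4
  eliminate (2,0): mult=-4, new row 2: (0, -8, -11, 5); set L[2][0]=-4
  eliminate (3,0): mult=-1, new row 3: (0, 8, 11, -7); set L[3][0]=-1
k=1: U[1][1]=2
  eliminate (2,1): mult=-4, new row 2: (0, 0, 1, -3); set L[2][1]=-4
  eliminate (3,1): mult=4, new row 3: (0, 0, -1, 1); set L[3][1]=4

L[2][0] = -4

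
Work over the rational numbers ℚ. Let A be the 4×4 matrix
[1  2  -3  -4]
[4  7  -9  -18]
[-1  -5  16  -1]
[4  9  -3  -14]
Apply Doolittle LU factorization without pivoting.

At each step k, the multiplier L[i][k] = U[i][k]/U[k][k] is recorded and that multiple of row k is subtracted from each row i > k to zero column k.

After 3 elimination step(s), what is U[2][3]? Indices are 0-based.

U[2][3] = 1

k=0: U[0][0]=1
  eliminate (1,0): mult=4, new row 1: (0, -1, 3, -2); set L[1][0]=4
  eliminate (2,0): mult=-1, new row 2: (0, -3, 13, -5); set L[2][0]=-1
  eliminate (3,0): mult=4, new row 3: (0, 1, 9, 2); set L[3][0]=4
k=1: U[1][1]=-1
  eliminate (2,1): mult=3, new row 2: (0, 0, 4, 1); set L[2][1]=3
  eliminate (3,1): mult=-1, new row 3: (0, 0, 12, 0); set L[3][1]=-1
k=2: U[2][2]=4
  eliminate (3,2): mult=3, new row 3: (0, 0, 0, -3); set L[3][2]=3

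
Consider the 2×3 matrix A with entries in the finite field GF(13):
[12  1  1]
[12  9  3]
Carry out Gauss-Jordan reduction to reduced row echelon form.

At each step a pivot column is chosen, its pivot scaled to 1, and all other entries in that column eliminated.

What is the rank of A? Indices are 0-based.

rank = 2

pivot(0,0)=12: scale R0 → (1, 12, 12)
  clear (1,0): R1 −= (12)R0 → (0, 8, 2)
pivot(1,1)=8: scale R1 → (0, 1, 10)
  clear (0,1): R0 −= (12)R1 → (1, 0, 9)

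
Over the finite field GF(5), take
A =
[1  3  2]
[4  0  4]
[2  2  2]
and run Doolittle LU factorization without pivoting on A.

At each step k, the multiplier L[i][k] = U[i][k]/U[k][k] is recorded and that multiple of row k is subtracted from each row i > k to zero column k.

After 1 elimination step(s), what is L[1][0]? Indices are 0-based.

k=0: U[0][0]=1
  eliminate (1,0): mult=4, new row 1: (0, 3, 1); set L[1][0]=4
  eliminate (2,0): mult=2, new row 2: (0, 1, 3); set L[2][0]=2

L[1][0] = 4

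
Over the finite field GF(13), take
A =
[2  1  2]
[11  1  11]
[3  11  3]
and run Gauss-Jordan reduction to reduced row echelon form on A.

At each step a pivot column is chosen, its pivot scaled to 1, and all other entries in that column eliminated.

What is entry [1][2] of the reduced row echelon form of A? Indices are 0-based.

step 1: normalize row 0 (÷2) = (1, 7, 1)
  row 1: subtract 11×row0 = (0, 2, 0)
  row 2: subtract 3×row0 = (0, 3, 0)
step 2: normalize row 1 (÷2) = (0, 1, 0)
  row 0: subtract 7×row1 = (1, 0, 1)
  row 2: subtract 3×row1 = (0, 0, 0)
skip col 2 (zero from row 2)

M[1][2] = 0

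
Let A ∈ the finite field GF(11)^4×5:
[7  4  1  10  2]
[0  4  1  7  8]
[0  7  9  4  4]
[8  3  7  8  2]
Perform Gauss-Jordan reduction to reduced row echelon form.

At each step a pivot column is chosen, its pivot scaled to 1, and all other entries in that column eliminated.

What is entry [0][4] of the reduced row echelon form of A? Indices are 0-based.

M[0][4] = 2

step 1: normalize row 0 (÷7) = (1, 10, 8, 3, 5)
  row 3: subtract 8×row0 = (0, 0, 9, 6, 6)
step 2: normalize row 1 (÷4) = (0, 1, 3, 10, 2)
  row 0: subtract 10×row1 = (1, 0, 0, 2, 7)
  row 2: subtract 7×row1 = (0, 0, 10, 0, 1)
step 3: normalize row 2 (÷10) = (0, 0, 1, 0, 10)
  row 1: subtract 3×row2 = (0, 1, 0, 10, 5)
  row 3: subtract 9×row2 = (0, 0, 0, 6, 4)
step 4: normalize row 3 (÷6) = (0, 0, 0, 1, 8)
  row 0: subtract 2×row3 = (1, 0, 0, 0, 2)
  row 1: subtract 10×row3 = (0, 1, 0, 0, 2)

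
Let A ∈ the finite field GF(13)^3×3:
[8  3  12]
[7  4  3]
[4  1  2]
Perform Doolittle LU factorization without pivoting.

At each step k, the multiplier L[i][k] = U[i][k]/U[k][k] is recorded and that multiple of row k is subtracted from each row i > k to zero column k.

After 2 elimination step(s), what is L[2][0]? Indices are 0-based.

k=0: U[0][0]=8
  eliminate (1,0): mult=9, new row 1: (0, 3, 12); set L[1][0]=9
  eliminate (2,0): mult=7, new row 2: (0, 6, 9); set L[2][0]=7
k=1: U[1][1]=3
  eliminate (2,1): mult=2, new row 2: (0, 0, 11); set L[2][1]=2

L[2][0] = 7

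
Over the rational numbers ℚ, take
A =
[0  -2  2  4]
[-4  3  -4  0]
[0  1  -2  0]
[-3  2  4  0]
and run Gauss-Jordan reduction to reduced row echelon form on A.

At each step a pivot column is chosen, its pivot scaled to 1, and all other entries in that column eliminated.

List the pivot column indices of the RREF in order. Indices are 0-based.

step 1: exchange rows 0,1
step 1: normalize row 0 (÷-4) = (1, -3/4, 1, 0)
  row 3: subtract -3×row0 = (0, -1/4, 7, 0)
step 2: normalize row 1 (÷-2) = (0, 1, -1, -2)
  row 0: subtract -3/4×row1 = (1, 0, 1/4, -3/2)
  row 2: subtract 1×row1 = (0, 0, -1, 2)
  row 3: subtract -1/4×row1 = (0, 0, 27/4, -1/2)
step 3: normalize row 2 (÷-1) = (0, 0, 1, -2)
  row 0: subtract 1/4×row2 = (1, 0, 0, -1)
  row 1: subtract -1×row2 = (0, 1, 0, -4)
  row 3: subtract 27/4×row2 = (0, 0, 0, 13)
step 4: normalize row 3 (÷13) = (0, 0, 0, 1)
  row 0: subtract -1×row3 = (1, 0, 0, 0)
  row 1: subtract -4×row3 = (0, 1, 0, 0)
  row 2: subtract -2×row3 = (0, 0, 1, 0)

pivot columns: 0, 1, 2, 3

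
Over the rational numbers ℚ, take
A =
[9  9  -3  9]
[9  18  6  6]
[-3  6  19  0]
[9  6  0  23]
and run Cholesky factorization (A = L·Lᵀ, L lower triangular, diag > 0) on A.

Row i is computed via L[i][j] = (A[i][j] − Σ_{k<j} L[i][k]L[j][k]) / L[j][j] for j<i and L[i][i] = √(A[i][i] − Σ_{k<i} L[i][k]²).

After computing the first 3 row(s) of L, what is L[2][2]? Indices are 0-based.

Step 1: L[0][0] = √(9) = 3.
  L[1][0] = (9) / L[0][0] = 3.
Step 2: L[1][1] = √(9) = 3.
  L[2][0] = (-3) / L[0][0] = -1.
  L[2][1] = (9) / L[1][1] = 3.
Step 3: L[2][2] = √(9) = 3.

L[2][2] = 3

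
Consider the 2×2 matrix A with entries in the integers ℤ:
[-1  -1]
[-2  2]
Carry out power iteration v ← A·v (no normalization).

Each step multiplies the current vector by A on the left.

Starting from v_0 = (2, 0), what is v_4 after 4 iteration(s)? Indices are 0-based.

v_0 = (2, 0).
v_1 = A·v_0 = (-2, -4).
v_2 = A·v_1 = (6, -4).
v_3 = A·v_2 = (-2, -20).
v_4 = A·v_3 = (22, -36).

v_4 = (22, -36)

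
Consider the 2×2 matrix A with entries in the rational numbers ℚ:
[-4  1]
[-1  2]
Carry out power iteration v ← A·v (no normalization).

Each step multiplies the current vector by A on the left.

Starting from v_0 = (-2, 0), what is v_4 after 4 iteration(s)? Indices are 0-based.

v_4 = (-442, -72)

v_0 = (-2, 0).
v_1 = A·v_0 = (8, 2).
v_2 = A·v_1 = (-30, -4).
v_3 = A·v_2 = (116, 22).
v_4 = A·v_3 = (-442, -72).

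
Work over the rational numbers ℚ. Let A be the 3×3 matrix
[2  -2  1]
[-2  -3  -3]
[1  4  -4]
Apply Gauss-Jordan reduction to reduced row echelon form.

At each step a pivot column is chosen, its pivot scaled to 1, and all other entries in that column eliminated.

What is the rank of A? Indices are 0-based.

step 1: normalize row 0 (÷2) = (1, -1, 1/2)
  row 1: subtract -2×row0 = (0, -5, -2)
  row 2: subtract 1×row0 = (0, 5, -9/2)
step 2: normalize row 1 (÷-5) = (0, 1, 2/5)
  row 0: subtract -1×row1 = (1, 0, 9/10)
  row 2: subtract 5×row1 = (0, 0, -13/2)
step 3: normalize row 2 (÷-13/2) = (0, 0, 1)
  row 0: subtract 9/10×row2 = (1, 0, 0)
  row 1: subtract 2/5×row2 = (0, 1, 0)

rank = 3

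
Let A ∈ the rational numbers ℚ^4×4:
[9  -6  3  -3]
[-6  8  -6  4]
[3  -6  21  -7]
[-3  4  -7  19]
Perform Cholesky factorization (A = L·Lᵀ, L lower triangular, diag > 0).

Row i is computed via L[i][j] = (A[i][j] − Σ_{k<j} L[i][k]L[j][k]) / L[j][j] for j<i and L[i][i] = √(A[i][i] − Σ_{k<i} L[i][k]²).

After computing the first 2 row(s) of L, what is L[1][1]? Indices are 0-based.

Step 1: L[0][0] = √(9) = 3.
  L[1][0] = (-6) / L[0][0] = -2.
Step 2: L[1][1] = √(4) = 2.

L[1][1] = 2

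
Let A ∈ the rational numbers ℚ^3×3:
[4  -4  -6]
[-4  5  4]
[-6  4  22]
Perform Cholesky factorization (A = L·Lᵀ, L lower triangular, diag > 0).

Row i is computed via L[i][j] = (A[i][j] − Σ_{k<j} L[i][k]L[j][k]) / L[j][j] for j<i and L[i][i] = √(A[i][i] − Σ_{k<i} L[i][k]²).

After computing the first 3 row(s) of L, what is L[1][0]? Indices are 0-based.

Step 1: L[0][0] = √(4) = 2.
  L[1][0] = (-4) / L[0][0] = -2.
Step 2: L[1][1] = √(1) = 1.
  L[2][0] = (-6) / L[0][0] = -3.
  L[2][1] = (-2) / L[1][1] = -2.
Step 3: L[2][2] = √(9) = 3.

L[1][0] = -2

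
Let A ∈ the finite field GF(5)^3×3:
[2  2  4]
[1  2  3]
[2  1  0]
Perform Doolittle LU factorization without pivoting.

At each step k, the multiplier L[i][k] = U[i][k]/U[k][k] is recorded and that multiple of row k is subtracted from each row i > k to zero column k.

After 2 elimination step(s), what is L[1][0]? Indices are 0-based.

Step 1: pivot at (0,0) is 2.
  row1 ← row1 − (3)·row0  ⇒  L[1][0]=3, U row1=(0, 1, 1)
  row2 ← row2 − (1)·row0  ⇒  L[2][0]=1, U row2=(0, 4, 1)
Step 2: pivot at (1,1) is 1.
  row2 ← row2 − (4)·row1  ⇒  L[2][1]=4, U row2=(0, 0, 2)

L[1][0] = 3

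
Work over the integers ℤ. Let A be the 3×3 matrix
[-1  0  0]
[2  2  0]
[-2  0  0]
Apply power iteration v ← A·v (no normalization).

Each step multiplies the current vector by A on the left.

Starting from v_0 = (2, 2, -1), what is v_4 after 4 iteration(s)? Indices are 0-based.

v_0 = (2, 2, -1).
v_1 = A·v_0 = (-2, 8, -4).
v_2 = A·v_1 = (2, 12, 4).
v_3 = A·v_2 = (-2, 28, -4).
v_4 = A·v_3 = (2, 52, 4).

v_4 = (2, 52, 4)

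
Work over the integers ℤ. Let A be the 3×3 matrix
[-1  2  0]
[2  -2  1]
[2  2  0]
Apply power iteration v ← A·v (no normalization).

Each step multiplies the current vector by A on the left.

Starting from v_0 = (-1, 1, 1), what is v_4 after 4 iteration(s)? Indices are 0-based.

v_4 = (-117, 156, -18)

v_0 = (-1, 1, 1).
v_1 = A·v_0 = (3, -3, 0).
v_2 = A·v_1 = (-9, 12, 0).
v_3 = A·v_2 = (33, -42, 6).
v_4 = A·v_3 = (-117, 156, -18).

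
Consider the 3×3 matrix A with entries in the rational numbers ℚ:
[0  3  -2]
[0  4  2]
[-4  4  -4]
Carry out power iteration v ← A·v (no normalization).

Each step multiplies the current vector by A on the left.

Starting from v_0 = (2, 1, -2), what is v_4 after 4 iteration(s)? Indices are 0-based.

v_0 = (2, 1, -2).
v_1 = A·v_0 = (7, 0, 4).
v_2 = A·v_1 = (-8, 8, -44).
v_3 = A·v_2 = (112, -56, 240).
v_4 = A·v_3 = (-648, 256, -1632).

v_4 = (-648, 256, -1632)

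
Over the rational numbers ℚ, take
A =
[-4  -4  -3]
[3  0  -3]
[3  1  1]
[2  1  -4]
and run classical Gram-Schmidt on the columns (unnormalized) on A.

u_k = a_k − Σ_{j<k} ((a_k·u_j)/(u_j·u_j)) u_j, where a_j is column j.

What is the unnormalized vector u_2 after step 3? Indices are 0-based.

Step 1: u_0 = a_0 = (-4, 3, 3, 2).
Step 2: u_1 = a_1 − (21/38)·u_0 = (-34/19, -63/38, -25/38, -2/19).
Step 3: u_2 = a_2 − (-1/19)·u_0 − (128/81)·u_1 = (-31/81, -2/9, 178/81, -302/81).

u_2 = (-31/81, -2/9, 178/81, -302/81)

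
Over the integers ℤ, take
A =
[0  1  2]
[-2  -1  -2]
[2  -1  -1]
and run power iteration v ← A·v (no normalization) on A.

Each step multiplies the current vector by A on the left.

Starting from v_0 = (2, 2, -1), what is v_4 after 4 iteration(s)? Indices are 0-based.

v_4 = (6, -6, -1)

v_0 = (2, 2, -1).
v_1 = A·v_0 = (0, -4, 3).
v_2 = A·v_1 = (2, -2, 1).
v_3 = A·v_2 = (0, -4, 5).
v_4 = A·v_3 = (6, -6, -1).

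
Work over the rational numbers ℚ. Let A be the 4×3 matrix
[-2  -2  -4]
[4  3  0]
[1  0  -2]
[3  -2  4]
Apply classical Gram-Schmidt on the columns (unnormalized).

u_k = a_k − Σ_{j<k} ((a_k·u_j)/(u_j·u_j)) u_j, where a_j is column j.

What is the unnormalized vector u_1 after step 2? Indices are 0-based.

Step 1: u_0 = a_0 = (-2, 4, 1, 3).
Step 2: u_1 = a_1 − (1/3)·u_0 = (-4/3, 5/3, -1/3, -3).

u_1 = (-4/3, 5/3, -1/3, -3)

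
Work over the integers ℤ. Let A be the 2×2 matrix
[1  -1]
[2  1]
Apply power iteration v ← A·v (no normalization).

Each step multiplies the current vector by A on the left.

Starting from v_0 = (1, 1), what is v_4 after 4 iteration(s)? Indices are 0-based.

v_4 = (-3, -15)

v_0 = (1, 1).
v_1 = A·v_0 = (0, 3).
v_2 = A·v_1 = (-3, 3).
v_3 = A·v_2 = (-6, -3).
v_4 = A·v_3 = (-3, -15).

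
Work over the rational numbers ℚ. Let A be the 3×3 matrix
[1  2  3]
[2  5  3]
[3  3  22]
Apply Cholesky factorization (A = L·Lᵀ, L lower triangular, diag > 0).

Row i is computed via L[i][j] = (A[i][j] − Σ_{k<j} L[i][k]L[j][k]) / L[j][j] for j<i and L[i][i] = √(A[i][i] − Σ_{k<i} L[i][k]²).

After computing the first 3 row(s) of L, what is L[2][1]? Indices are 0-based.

Step 1: L[0][0] = √(1) = 1.
  L[1][0] = (2) / L[0][0] = 2.
Step 2: L[1][1] = √(1) = 1.
  L[2][0] = (3) / L[0][0] = 3.
  L[2][1] = (-3) / L[1][1] = -3.
Step 3: L[2][2] = √(4) = 2.

L[2][1] = -3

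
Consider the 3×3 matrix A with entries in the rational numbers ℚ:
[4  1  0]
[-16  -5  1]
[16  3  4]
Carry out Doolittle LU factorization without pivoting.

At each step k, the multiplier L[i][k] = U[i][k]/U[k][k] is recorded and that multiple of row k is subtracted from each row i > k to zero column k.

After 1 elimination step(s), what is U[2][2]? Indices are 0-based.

U[2][2] = 4

[col 0] pivot 4
  R1 -= -4*R0 → (0, -1, 1)  (L[1][0] := -4)
  R2 -= 4*R0 → (0, -1, 4)  (L[2][0] := 4)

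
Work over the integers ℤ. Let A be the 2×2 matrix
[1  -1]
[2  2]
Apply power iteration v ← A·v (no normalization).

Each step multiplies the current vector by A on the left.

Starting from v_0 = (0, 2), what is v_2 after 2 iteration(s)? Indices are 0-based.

v_0 = (0, 2).
v_1 = A·v_0 = (-2, 4).
v_2 = A·v_1 = (-6, 4).

v_2 = (-6, 4)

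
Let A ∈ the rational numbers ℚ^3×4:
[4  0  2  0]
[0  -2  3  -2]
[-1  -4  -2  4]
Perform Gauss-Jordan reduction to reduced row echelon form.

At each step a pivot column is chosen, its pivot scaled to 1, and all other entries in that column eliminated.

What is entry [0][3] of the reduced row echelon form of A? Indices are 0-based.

M[0][3] = 8/15

[1] R0 /= 4  ⇒  (1, 0, 1/2, 0)
     R2 -= -1·R0  ⇒  (0, -4, -3/2, 4)
[2] R1 /= -2  ⇒  (0, 1, -3/2, 1)
     R2 -= -4·R1  ⇒  (0, 0, -15/2, 8)
[3] R2 /= -15/2  ⇒  (0, 0, 1, -16/15)
     R0 -= 1/2·R2  ⇒  (1, 0, 0, 8/15)
     R1 -= -3/2·R2  ⇒  (0, 1, 0, -3/5)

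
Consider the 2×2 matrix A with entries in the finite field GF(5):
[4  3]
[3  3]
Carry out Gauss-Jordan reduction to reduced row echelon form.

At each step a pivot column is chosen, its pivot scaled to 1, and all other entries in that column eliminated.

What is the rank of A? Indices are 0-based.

rank = 2

step 1: normalize row 0 (÷4) = (1, 2)
  row 1: subtract 3×row0 = (0, 2)
step 2: normalize row 1 (÷2) = (0, 1)
  row 0: subtract 2×row1 = (1, 0)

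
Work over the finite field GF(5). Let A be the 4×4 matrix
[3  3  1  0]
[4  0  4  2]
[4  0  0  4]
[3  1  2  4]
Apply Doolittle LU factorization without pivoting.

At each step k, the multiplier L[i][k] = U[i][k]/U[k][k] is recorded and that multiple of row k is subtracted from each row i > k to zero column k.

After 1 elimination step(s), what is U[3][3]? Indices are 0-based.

U[3][3] = 4

k=0: U[0][0]=3
  eliminate (1,0): mult=3, new row 1: (0, 1, 1, 2); set L[1][0]=3
  eliminate (2,0): mult=3, new row 2: (0, 1, 2, 4); set L[2][0]=3
  eliminate (3,0): mult=1, new row 3: (0, 3, 1, 4); set L[3][0]=1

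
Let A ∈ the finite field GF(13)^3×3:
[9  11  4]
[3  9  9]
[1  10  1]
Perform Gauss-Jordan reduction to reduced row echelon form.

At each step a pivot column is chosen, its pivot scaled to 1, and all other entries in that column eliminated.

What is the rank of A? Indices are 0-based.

[1] R0 /= 9  ⇒  (1, 7, 12)
     R1 -= 3·R0  ⇒  (0, 1, 12)
     R2 -= 1·R0  ⇒  (0, 3, 2)
[2] R1 /= 1  ⇒  (0, 1, 12)
     R0 -= 7·R1  ⇒  (1, 0, 6)
     R2 -= 3·R1  ⇒  (0, 0, 5)
[3] R2 /= 5  ⇒  (0, 0, 1)
     R0 -= 6·R2  ⇒  (1, 0, 0)
     R1 -= 12·R2  ⇒  (0, 1, 0)

rank = 3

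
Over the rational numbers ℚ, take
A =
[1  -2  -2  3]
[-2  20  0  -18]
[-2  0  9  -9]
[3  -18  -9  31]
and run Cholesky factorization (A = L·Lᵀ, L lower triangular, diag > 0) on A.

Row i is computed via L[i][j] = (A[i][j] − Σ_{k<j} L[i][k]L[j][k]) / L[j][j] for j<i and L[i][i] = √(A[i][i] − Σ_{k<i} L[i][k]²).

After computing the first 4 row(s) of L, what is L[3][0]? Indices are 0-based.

Step 1: L[0][0] = √(1) = 1.
  L[1][0] = (-2) / L[0][0] = -2.
Step 2: L[1][1] = √(16) = 4.
  L[2][0] = (-2) / L[0][0] = -2.
  L[2][1] = (-4) / L[1][1] = -1.
Step 3: L[2][2] = √(4) = 2.
  L[3][0] = (3) / L[0][0] = 3.
  L[3][1] = (-12) / L[1][1] = -3.
  L[3][2] = (-6) / L[2][2] = -3.
Step 4: L[3][3] = √(4) = 2.

L[3][0] = 3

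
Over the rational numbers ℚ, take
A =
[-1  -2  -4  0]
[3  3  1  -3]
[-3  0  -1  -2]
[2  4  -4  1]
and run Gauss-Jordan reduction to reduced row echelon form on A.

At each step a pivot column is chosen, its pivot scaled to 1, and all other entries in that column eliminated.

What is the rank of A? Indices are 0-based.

step 1: normalize row 0 (÷-1) = (1, 2, 4, 0)
  row 1: subtract 3×row0 = (0, -3, -11, -3)
  row 2: subtract -3×row0 = (0, 6, 11, -2)
  row 3: subtract 2×row0 = (0, 0, -12, 1)
step 2: normalize row 1 (÷-3) = (0, 1, 11/3, 1)
  row 0: subtract 2×row1 = (1, 0, -10/3, -2)
  row 2: subtract 6×row1 = (0, 0, -11, -8)
step 3: normalize row 2 (÷-11) = (0, 0, 1, 8/11)
  row 0: subtract -10/3×row2 = (1, 0, 0, 14/33)
  row 1: subtract 11/3×row2 = (0, 1, 0, -5/3)
  row 3: subtract -12×row2 = (0, 0, 0, 107/11)
step 4: normalize row 3 (÷107/11) = (0, 0, 0, 1)
  row 0: subtract 14/33×row3 = (1, 0, 0, 0)
  row 1: subtract -5/3×row3 = (0, 1, 0, 0)
  row 2: subtract 8/11×row3 = (0, 0, 1, 0)

rank = 4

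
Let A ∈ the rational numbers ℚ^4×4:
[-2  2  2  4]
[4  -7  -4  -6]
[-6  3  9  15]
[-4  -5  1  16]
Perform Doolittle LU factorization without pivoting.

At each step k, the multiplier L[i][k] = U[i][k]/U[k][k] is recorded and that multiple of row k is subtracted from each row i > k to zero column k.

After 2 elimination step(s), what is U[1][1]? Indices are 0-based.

Step 1: pivot at (0,0) is -2.
  row1 ← row1 − (-2)·row0  ⇒  L[1][0]=-2, U row1=(0, -3, 0, 2)
  row2 ← row2 − (3)·row0  ⇒  L[2][0]=3, U row2=(0, -3, 3, 3)
  row3 ← row3 − (2)·row0  ⇒  L[3][0]=2, U row3=(0, -9, -3, 8)
Step 2: pivot at (1,1) is -3.
  row2 ← row2 − (1)·row1  ⇒  L[2][1]=1, U row2=(0, 0, 3, 1)
  row3 ← row3 − (3)·row1  ⇒  L[3][1]=3, U row3=(0, 0, -3, 2)

U[1][1] = -3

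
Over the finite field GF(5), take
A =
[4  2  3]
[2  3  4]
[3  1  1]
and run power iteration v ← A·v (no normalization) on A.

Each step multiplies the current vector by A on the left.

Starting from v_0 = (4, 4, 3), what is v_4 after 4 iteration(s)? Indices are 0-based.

v_4 = (3, 4, 1)

v_0 = (4, 4, 3).
v_1 = A·v_0 = (3, 2, 4).
v_2 = A·v_1 = (3, 3, 0).
v_3 = A·v_2 = (3, 0, 2).
v_4 = A·v_3 = (3, 4, 1).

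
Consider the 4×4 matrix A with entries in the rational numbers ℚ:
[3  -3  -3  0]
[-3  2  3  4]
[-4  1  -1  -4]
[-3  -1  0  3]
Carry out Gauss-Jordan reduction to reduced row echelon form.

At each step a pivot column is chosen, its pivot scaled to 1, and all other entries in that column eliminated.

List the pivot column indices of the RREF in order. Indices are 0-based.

[1] R0 /= 3  ⇒  (1, -1, -1, 0)
     R1 -= -3·R0  ⇒  (0, -1, 0, 4)
     R2 -= -4·R0  ⇒  (0, -3, -5, -4)
     R3 -= -3·R0  ⇒  (0, -4, -3, 3)
[2] R1 /= -1  ⇒  (0, 1, 0, -4)
     R0 -= -1·R1  ⇒  (1, 0, -1, -4)
     R2 -= -3·R1  ⇒  (0, 0, -5, -16)
     R3 -= -4·R1  ⇒  (0, 0, -3, -13)
[3] R2 /= -5  ⇒  (0, 0, 1, 16/5)
     R0 -= -1·R2  ⇒  (1, 0, 0, -4/5)
     R3 -= -3·R2  ⇒  (0, 0, 0, -17/5)
[4] R3 /= -17/5  ⇒  (0, 0, 0, 1)
     R0 -= -4/5·R3  ⇒  (1, 0, 0, 0)
     R1 -= -4·R3  ⇒  (0, 1, 0, 0)
     R2 -= 16/5·R3  ⇒  (0, 0, 1, 0)

pivot columns: 0, 1, 2, 3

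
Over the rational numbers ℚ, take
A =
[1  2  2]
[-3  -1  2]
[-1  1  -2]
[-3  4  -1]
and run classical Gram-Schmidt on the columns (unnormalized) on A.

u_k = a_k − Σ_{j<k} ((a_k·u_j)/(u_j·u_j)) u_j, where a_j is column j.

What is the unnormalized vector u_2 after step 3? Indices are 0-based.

Step 1: u_0 = a_0 = (1, -3, -1, -3).
Step 2: u_1 = a_1 − (-2/5)·u_0 = (12/5, -11/5, 3/5, 14/5).
Step 3: u_2 = a_2 − (1/20)·u_0 − (-9/47)·u_1 = (453/188, 325/188, -345/188, -59/188).

u_2 = (453/188, 325/188, -345/188, -59/188)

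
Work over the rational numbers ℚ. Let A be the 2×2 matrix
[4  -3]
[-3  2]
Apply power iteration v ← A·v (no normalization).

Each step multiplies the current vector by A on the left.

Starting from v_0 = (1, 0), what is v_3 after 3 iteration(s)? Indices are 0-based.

v_0 = (1, 0).
v_1 = A·v_0 = (4, -3).
v_2 = A·v_1 = (25, -18).
v_3 = A·v_2 = (154, -111).

v_3 = (154, -111)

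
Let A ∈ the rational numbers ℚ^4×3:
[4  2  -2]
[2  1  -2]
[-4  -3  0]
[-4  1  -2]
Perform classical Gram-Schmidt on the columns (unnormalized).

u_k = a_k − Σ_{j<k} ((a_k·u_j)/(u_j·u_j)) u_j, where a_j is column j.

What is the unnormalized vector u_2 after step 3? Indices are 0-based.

u_2 = (-70/57, -92/57, -29/19, -29/57)

Step 1: u_0 = a_0 = (4, 2, -4, -4).
Step 2: u_1 = a_1 − (9/26)·u_0 = (8/13, 4/13, -21/13, 31/13).
Step 3: u_2 = a_2 − (-1/13)·u_0 − (-43/57)·u_1 = (-70/57, -92/57, -29/19, -29/57).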